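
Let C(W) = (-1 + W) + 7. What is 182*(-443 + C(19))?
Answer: -76076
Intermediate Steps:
C(W) = 6 + W
182*(-443 + C(19)) = 182*(-443 + (6 + 19)) = 182*(-443 + 25) = 182*(-418) = -76076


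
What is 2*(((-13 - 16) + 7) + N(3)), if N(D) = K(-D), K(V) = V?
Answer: -50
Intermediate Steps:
N(D) = -D
2*(((-13 - 16) + 7) + N(3)) = 2*(((-13 - 16) + 7) - 1*3) = 2*((-29 + 7) - 3) = 2*(-22 - 3) = 2*(-25) = -50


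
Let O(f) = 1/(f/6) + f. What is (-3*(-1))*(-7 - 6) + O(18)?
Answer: -62/3 ≈ -20.667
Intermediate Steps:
O(f) = f + 6/f (O(f) = 1/(f*(1/6)) + f = 1/(f/6) + f = 6/f + f = f + 6/f)
(-3*(-1))*(-7 - 6) + O(18) = (-3*(-1))*(-7 - 6) + (18 + 6/18) = 3*(-13) + (18 + 6*(1/18)) = -39 + (18 + 1/3) = -39 + 55/3 = -62/3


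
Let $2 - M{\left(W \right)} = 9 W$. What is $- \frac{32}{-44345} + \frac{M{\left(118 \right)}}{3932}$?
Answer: $- \frac{11719969}{43591135} \approx -0.26886$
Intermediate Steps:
$M{\left(W \right)} = 2 - 9 W$
$- \frac{32}{-44345} + \frac{M{\left(118 \right)}}{3932} = - \frac{32}{-44345} + \frac{2 - 1062}{3932} = \left(-32\right) \left(- \frac{1}{44345}\right) + \left(2 - 1062\right) \frac{1}{3932} = \frac{32}{44345} - \frac{265}{983} = - \frac{11719969}{43591135}$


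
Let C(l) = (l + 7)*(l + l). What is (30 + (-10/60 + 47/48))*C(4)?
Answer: 5423/2 ≈ 2711.5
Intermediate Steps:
C(l) = 2*l*(7 + l) (C(l) = (7 + l)*(2*l) = 2*l*(7 + l))
(30 + (-10/60 + 47/48))*C(4) = (30 + (-10/60 + 47/48))*(2*4*(7 + 4)) = (30 + (-10*1/60 + 47*(1/48)))*(2*4*11) = (30 + (-⅙ + 47/48))*88 = (30 + 13/16)*88 = (493/16)*88 = 5423/2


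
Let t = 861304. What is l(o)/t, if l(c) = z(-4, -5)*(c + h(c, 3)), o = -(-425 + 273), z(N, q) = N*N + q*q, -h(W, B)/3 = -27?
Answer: 9553/861304 ≈ 0.011091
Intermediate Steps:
h(W, B) = 81 (h(W, B) = -3*(-27) = 81)
z(N, q) = N² + q²
o = 152 (o = -1*(-152) = 152)
l(c) = 3321 + 41*c (l(c) = ((-4)² + (-5)²)*(c + 81) = (16 + 25)*(81 + c) = 41*(81 + c) = 3321 + 41*c)
l(o)/t = (3321 + 41*152)/861304 = (3321 + 6232)*(1/861304) = 9553*(1/861304) = 9553/861304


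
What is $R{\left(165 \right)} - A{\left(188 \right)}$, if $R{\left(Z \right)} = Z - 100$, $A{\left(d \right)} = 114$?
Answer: $-49$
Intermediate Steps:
$R{\left(Z \right)} = -100 + Z$ ($R{\left(Z \right)} = Z - 100 = -100 + Z$)
$R{\left(165 \right)} - A{\left(188 \right)} = \left(-100 + 165\right) - 114 = 65 - 114 = -49$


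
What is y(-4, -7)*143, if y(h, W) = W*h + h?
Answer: 3432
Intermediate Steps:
y(h, W) = h + W*h
y(-4, -7)*143 = -4*(1 - 7)*143 = -4*(-6)*143 = 24*143 = 3432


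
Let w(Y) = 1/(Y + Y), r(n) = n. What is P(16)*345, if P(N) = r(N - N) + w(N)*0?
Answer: 0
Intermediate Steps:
w(Y) = 1/(2*Y)
P(N) = 0 (P(N) = (N - N) + (1/(2*N))*0 = 0 + 0 = 0)
P(16)*345 = 0*345 = 0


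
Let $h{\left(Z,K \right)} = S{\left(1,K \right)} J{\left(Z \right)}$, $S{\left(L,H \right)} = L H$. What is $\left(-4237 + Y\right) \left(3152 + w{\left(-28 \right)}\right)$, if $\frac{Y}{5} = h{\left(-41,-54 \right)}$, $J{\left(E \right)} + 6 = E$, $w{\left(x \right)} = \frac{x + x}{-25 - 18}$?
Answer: $\frac{1146159176}{43} \approx 2.6655 \cdot 10^{7}$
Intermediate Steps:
$w{\left(x \right)} = - \frac{2 x}{43}$ ($w{\left(x \right)} = \frac{2 x}{-43} = 2 x \left(- \frac{1}{43}\right) = - \frac{2 x}{43}$)
$S{\left(L,H \right)} = H L$
$J{\left(E \right)} = -6 + E$
$h{\left(Z,K \right)} = K \left(-6 + Z\right)$ ($h{\left(Z,K \right)} = K 1 \left(-6 + Z\right) = K \left(-6 + Z\right)$)
$Y = 12690$ ($Y = 5 \left(- 54 \left(-6 - 41\right)\right) = 5 \left(\left(-54\right) \left(-47\right)\right) = 5 \cdot 2538 = 12690$)
$\left(-4237 + Y\right) \left(3152 + w{\left(-28 \right)}\right) = \left(-4237 + 12690\right) \left(3152 - - \frac{56}{43}\right) = 8453 \left(3152 + \frac{56}{43}\right) = 8453 \cdot \frac{135592}{43} = \frac{1146159176}{43}$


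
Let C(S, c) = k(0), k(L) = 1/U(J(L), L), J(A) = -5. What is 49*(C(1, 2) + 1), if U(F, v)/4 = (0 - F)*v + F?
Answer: 931/20 ≈ 46.550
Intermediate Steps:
U(F, v) = 4*F - 4*F*v (U(F, v) = 4*((0 - F)*v + F) = 4*((-F)*v + F) = 4*(-F*v + F) = 4*(F - F*v) = 4*F - 4*F*v)
k(L) = 1/(-20 + 20*L) (k(L) = 1/(4*(-5)*(1 - L)) = 1/(-20 + 20*L))
C(S, c) = -1/20 (C(S, c) = 1/(20*(-1 + 0)) = (1/20)/(-1) = (1/20)*(-1) = -1/20)
49*(C(1, 2) + 1) = 49*(-1/20 + 1) = 49*(19/20) = 931/20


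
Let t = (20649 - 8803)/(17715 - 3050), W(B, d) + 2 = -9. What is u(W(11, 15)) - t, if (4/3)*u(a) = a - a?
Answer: -11846/14665 ≈ -0.80777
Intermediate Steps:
W(B, d) = -11 (W(B, d) = -2 - 9 = -11)
t = 11846/14665 ≈ 0.80777
u(a) = 0 (u(a) = 3*(a - a)/4 = (3/4)*0 = 0)
u(W(11, 15)) - t = 0 - 1*11846/14665 = 0 - 11846/14665 = -11846/14665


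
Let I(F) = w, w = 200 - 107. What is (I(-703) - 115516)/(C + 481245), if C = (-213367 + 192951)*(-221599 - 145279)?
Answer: -115423/7490662493 ≈ -1.5409e-5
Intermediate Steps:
w = 93
I(F) = 93
C = 7490181248 (C = -20416*(-366878) = 7490181248)
(I(-703) - 115516)/(C + 481245) = (93 - 115516)/(7490181248 + 481245) = -115423/7490662493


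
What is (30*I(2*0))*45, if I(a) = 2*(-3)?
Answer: -8100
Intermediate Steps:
I(a) = -6
(30*I(2*0))*45 = (30*(-6))*45 = -180*45 = -8100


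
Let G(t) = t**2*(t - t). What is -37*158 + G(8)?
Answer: -5846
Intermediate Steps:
G(t) = 0 (G(t) = t**2*0 = 0)
-37*158 + G(8) = -37*158 + 0 = -5846 + 0 = -5846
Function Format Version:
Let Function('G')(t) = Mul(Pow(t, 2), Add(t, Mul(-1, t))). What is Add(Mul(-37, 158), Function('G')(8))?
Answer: -5846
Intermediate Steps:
Function('G')(t) = 0 (Function('G')(t) = Mul(Pow(t, 2), 0) = 0)
Add(Mul(-37, 158), Function('G')(8)) = Add(Mul(-37, 158), 0) = Add(-5846, 0) = -5846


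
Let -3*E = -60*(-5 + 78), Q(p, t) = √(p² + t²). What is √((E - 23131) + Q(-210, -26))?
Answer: √(-21671 + 2*√11194) ≈ 146.49*I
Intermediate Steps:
E = 1460 (E = -(-20)*(-5 + 78) = -(-20)*73 = -⅓*(-4380) = 1460)
√((E - 23131) + Q(-210, -26)) = √((1460 - 23131) + √((-210)² + (-26)²)) = √(-21671 + √(44100 + 676)) = √(-21671 + √44776) = √(-21671 + 2*√11194)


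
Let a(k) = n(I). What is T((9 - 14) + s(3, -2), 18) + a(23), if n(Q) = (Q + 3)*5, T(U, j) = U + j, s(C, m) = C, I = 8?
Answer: 71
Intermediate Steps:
n(Q) = 15 + 5*Q (n(Q) = (3 + Q)*5 = 15 + 5*Q)
a(k) = 55 (a(k) = 15 + 5*8 = 15 + 40 = 55)
T((9 - 14) + s(3, -2), 18) + a(23) = (((9 - 14) + 3) + 18) + 55 = ((-5 + 3) + 18) + 55 = (-2 + 18) + 55 = 16 + 55 = 71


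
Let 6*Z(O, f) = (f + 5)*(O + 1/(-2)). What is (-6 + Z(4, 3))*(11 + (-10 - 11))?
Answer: 40/3 ≈ 13.333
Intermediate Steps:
Z(O, f) = (5 + f)*(-½ + O)/6 (Z(O, f) = ((f + 5)*(O + 1/(-2)))/6 = ((5 + f)*(O + 1*(-½)))/6 = ((5 + f)*(O - ½))/6 = ((5 + f)*(-½ + O))/6 = (5 + f)*(-½ + O)/6)
(-6 + Z(4, 3))*(11 + (-10 - 11)) = (-6 + (-5/12 - 1/12*3 + (⅚)*4 + (⅙)*4*3))*(11 + (-10 - 11)) = (-6 + (-5/12 - ¼ + 10/3 + 2))*(11 - 21) = (-6 + 14/3)*(-10) = -4/3*(-10) = 40/3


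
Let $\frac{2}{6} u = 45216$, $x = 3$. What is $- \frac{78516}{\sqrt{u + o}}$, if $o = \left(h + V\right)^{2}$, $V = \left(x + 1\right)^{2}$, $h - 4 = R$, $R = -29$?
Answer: $- \frac{8724 \sqrt{15081}}{5027} \approx -213.12$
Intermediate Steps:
$u = 135648$ ($u = 3 \cdot 45216 = 135648$)
$h = -25$ ($h = 4 - 29 = -25$)
$V = 16$ ($V = \left(3 + 1\right)^{2} = 4^{2} = 16$)
$o = 81$ ($o = \left(-25 + 16\right)^{2} = \left(-9\right)^{2} = 81$)
$- \frac{78516}{\sqrt{u + o}} = - \frac{78516}{\sqrt{135648 + 81}} = - \frac{78516}{\sqrt{135729}} = - \frac{78516}{3 \sqrt{15081}} = - 78516 \frac{\sqrt{15081}}{45243} = - \frac{8724 \sqrt{15081}}{5027}$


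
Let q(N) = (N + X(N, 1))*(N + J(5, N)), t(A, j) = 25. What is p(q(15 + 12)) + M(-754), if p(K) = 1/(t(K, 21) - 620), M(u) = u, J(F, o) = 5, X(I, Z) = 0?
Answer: -448631/595 ≈ -754.00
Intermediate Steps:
q(N) = N*(5 + N) (q(N) = (N + 0)*(N + 5) = N*(5 + N))
p(K) = -1/595 (p(K) = 1/(25 - 620) = 1/(-595) = -1/595)
p(q(15 + 12)) + M(-754) = -1/595 - 754 = -448631/595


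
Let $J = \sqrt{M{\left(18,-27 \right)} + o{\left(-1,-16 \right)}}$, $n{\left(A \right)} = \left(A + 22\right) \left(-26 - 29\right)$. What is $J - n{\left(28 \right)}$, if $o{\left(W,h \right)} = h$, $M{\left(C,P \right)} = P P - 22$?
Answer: $2750 + \sqrt{691} \approx 2776.3$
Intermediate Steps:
$M{\left(C,P \right)} = -22 + P^{2}$ ($M{\left(C,P \right)} = P^{2} - 22 = -22 + P^{2}$)
$n{\left(A \right)} = -1210 - 55 A$ ($n{\left(A \right)} = \left(22 + A\right) \left(-55\right) = -1210 - 55 A$)
$J = \sqrt{691}$ ($J = \sqrt{\left(-22 + \left(-27\right)^{2}\right) - 16} = \sqrt{\left(-22 + 729\right) - 16} = \sqrt{707 - 16} = \sqrt{691} \approx 26.287$)
$J - n{\left(28 \right)} = \sqrt{691} - \left(-1210 - 1540\right) = \sqrt{691} - -2750 = \sqrt{691} + 2750 = 2750 + \sqrt{691}$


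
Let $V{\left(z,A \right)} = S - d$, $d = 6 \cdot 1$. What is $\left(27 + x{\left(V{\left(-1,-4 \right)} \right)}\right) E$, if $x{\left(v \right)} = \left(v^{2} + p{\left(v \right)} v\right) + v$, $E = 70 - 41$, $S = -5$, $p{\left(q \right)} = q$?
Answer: $7482$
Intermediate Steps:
$E = 29$
$d = 6$
$V{\left(z,A \right)} = -11$ ($V{\left(z,A \right)} = -5 - 6 = -11$)
$x{\left(v \right)} = v + 2 v^{2}$ ($x{\left(v \right)} = \left(v^{2} + v v\right) + v = \left(v^{2} + v^{2}\right) + v = 2 v^{2} + v = v + 2 v^{2}$)
$\left(27 + x{\left(V{\left(-1,-4 \right)} \right)}\right) E = \left(27 - 11 \left(1 + 2 \left(-11\right)\right)\right) 29 = \left(27 - 11 \left(1 - 22\right)\right) 29 = \left(27 - -231\right) 29 = \left(27 + 231\right) 29 = 258 \cdot 29 = 7482$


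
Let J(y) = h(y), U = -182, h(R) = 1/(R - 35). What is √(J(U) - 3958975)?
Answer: 2*I*√46606043498/217 ≈ 1989.7*I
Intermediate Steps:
h(R) = 1/(-35 + R)
J(y) = 1/(-35 + y)
√(J(U) - 3958975) = √(1/(-35 - 182) - 3958975) = √(1/(-217) - 3958975) = √(-1/217 - 3958975) = √(-859097576/217) = 2*I*√46606043498/217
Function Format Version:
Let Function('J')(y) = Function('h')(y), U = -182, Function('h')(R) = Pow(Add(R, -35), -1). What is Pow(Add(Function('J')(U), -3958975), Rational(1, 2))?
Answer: Mul(Rational(2, 217), I, Pow(46606043498, Rational(1, 2))) ≈ Mul(1989.7, I)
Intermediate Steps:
Function('h')(R) = Pow(Add(-35, R), -1)
Function('J')(y) = Pow(Add(-35, y), -1)
Pow(Add(Function('J')(U), -3958975), Rational(1, 2)) = Pow(Add(Pow(Add(-35, -182), -1), -3958975), Rational(1, 2)) = Pow(Add(Pow(-217, -1), -3958975), Rational(1, 2)) = Pow(Add(Rational(-1, 217), -3958975), Rational(1, 2)) = Pow(Rational(-859097576, 217), Rational(1, 2)) = Mul(Rational(2, 217), I, Pow(46606043498, Rational(1, 2)))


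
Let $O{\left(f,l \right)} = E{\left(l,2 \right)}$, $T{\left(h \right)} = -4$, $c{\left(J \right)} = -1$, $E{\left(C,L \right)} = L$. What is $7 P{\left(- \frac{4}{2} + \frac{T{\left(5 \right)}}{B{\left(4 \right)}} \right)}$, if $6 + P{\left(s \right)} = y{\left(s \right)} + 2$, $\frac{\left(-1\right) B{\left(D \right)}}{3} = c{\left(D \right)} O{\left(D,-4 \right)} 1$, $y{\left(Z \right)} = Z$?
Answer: $- \frac{140}{3} \approx -46.667$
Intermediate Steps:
$O{\left(f,l \right)} = 2$
$B{\left(D \right)} = 6$ ($B{\left(D \right)} = - 3 \left(-1\right) 2 \cdot 1 = - 3 \left(\left(-2\right) 1\right) = \left(-3\right) \left(-2\right) = 6$)
$P{\left(s \right)} = -4 + s$ ($P{\left(s \right)} = -6 + \left(s + 2\right) = -6 + \left(2 + s\right) = -4 + s$)
$7 P{\left(- \frac{4}{2} + \frac{T{\left(5 \right)}}{B{\left(4 \right)}} \right)} = 7 \left(-4 - \left(2 + \frac{2}{3}\right)\right) = 7 \left(-4 - \frac{8}{3}\right) = 7 \left(- \frac{20}{3}\right) = - \frac{140}{3}$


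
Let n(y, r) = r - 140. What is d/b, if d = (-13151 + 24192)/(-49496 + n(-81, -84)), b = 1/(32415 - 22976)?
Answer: -104215999/49720 ≈ -2096.1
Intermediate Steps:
n(y, r) = -140 + r
b = 1/9439 ≈ 0.00010594
d = -11041/49720 (d = (-13151 + 24192)/(-49496 + (-140 - 84)) = 11041/(-49496 - 224) = 11041/(-49720) = 11041*(-1/49720) = -11041/49720 ≈ -0.22206)
d/b = -11041/(49720*1/9439) = -11041/49720*9439 = -104215999/49720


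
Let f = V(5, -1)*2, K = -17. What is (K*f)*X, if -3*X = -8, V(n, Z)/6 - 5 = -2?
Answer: -1632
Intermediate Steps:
V(n, Z) = 18 (V(n, Z) = 30 + 6*(-2) = 30 - 12 = 18)
X = 8/3 (X = -⅓*(-8) = 8/3 ≈ 2.6667)
f = 36 (f = 18*2 = 36)
(K*f)*X = -17*36*(8/3) = -612*8/3 = -1632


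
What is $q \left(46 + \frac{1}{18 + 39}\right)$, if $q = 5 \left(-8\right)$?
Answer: $- \frac{104920}{57} \approx -1840.7$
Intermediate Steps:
$q = -40$
$q \left(46 + \frac{1}{18 + 39}\right) = - 40 \left(46 + \frac{1}{18 + 39}\right) = - 40 \left(46 + \frac{1}{57}\right) = \left(-40\right) \frac{2623}{57} = - \frac{104920}{57}$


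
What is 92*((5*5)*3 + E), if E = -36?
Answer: 3588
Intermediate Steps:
92*((5*5)*3 + E) = 92*((5*5)*3 - 36) = 92*(25*3 - 36) = 92*(75 - 36) = 92*39 = 3588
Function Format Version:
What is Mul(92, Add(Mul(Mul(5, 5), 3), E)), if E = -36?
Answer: 3588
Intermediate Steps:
Mul(92, Add(Mul(Mul(5, 5), 3), E)) = Mul(92, Add(Mul(Mul(5, 5), 3), -36)) = Mul(92, Add(Mul(25, 3), -36)) = Mul(92, Add(75, -36)) = Mul(92, 39) = 3588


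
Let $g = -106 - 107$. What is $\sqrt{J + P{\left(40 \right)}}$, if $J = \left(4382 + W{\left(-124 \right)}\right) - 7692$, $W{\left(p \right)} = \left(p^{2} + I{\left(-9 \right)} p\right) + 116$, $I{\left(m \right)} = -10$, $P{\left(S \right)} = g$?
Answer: $\sqrt{13209} \approx 114.93$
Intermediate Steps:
$g = -213$
$P{\left(S \right)} = -213$
$W{\left(p \right)} = 116 + p^{2} - 10 p$ ($W{\left(p \right)} = \left(p^{2} - 10 p\right) + 116 = 116 + p^{2} - 10 p$)
$J = 13422$ ($J = \left(4382 + \left(116 + \left(-124\right)^{2} - -1240\right)\right) - 7692 = \left(4382 + \left(116 + 15376 + 1240\right)\right) - 7692 = \left(4382 + 16732\right) - 7692 = 21114 - 7692 = 13422$)
$\sqrt{J + P{\left(40 \right)}} = \sqrt{13422 - 213} = \sqrt{13209}$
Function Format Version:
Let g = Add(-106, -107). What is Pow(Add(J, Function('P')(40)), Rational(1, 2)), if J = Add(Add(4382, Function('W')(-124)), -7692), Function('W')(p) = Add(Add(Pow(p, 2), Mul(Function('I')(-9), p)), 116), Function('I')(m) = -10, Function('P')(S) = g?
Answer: Pow(13209, Rational(1, 2)) ≈ 114.93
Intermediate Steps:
g = -213
Function('P')(S) = -213
Function('W')(p) = Add(116, Pow(p, 2), Mul(-10, p)) (Function('W')(p) = Add(Add(Pow(p, 2), Mul(-10, p)), 116) = Add(116, Pow(p, 2), Mul(-10, p)))
J = 13422 (J = Add(Add(4382, Add(116, Pow(-124, 2), Mul(-10, -124))), -7692) = Add(Add(4382, Add(116, 15376, 1240)), -7692) = Add(Add(4382, 16732), -7692) = Add(21114, -7692) = 13422)
Pow(Add(J, Function('P')(40)), Rational(1, 2)) = Pow(Add(13422, -213), Rational(1, 2)) = Pow(13209, Rational(1, 2))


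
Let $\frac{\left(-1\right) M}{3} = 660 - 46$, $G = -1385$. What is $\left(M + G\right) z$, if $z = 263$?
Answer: $-848701$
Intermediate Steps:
$M = -1842$ ($M = - 3 \left(660 - 46\right) = \left(-3\right) 614 = -1842$)
$\left(M + G\right) z = \left(-1842 - 1385\right) 263 = \left(-3227\right) 263 = -848701$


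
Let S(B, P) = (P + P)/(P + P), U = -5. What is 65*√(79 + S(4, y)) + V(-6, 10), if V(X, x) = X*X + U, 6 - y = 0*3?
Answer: 31 + 260*√5 ≈ 612.38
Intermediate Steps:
y = 6 (y = 6 - 0*3 = 6 - 1*0 = 6 + 0 = 6)
S(B, P) = 1 (S(B, P) = (2*P)/((2*P)) = (2*P)*(1/(2*P)) = 1)
V(X, x) = -5 + X² (V(X, x) = X*X - 5 = X² - 5 = -5 + X²)
65*√(79 + S(4, y)) + V(-6, 10) = 65*√(79 + 1) + (-5 + (-6)²) = 65*√80 + (-5 + 36) = 65*(4*√5) + 31 = 260*√5 + 31 = 31 + 260*√5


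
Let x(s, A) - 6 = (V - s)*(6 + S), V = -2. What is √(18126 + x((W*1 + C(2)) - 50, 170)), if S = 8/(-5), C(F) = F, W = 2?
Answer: 2*√114535/5 ≈ 135.37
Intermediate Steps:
S = -8/5 (S = 8*(-⅕) = -8/5 ≈ -1.6000)
x(s, A) = -14/5 - 22*s/5 (x(s, A) = 6 + (-2 - s)*(6 - 8/5) = 6 + (-2 - s)*(22/5) = 6 + (-44/5 - 22*s/5) = -14/5 - 22*s/5)
√(18126 + x((W*1 + C(2)) - 50, 170)) = √(18126 + (-14/5 - 22*((2*1 + 2) - 50)/5)) = √(18126 + (-14/5 - 22*((2 + 2) - 50)/5)) = √(18126 + (-14/5 - 22*(4 - 50)/5)) = √(18126 + (-14/5 - 22/5*(-46))) = √(18126 + (-14/5 + 1012/5)) = √(18126 + 998/5) = √(91628/5) = 2*√114535/5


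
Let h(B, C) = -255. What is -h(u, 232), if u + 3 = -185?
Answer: 255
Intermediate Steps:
u = -188 (u = -3 - 185 = -188)
-h(u, 232) = -1*(-255) = 255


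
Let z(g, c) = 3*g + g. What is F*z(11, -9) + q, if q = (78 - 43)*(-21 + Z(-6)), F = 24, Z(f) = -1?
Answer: 286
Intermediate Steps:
q = -770 (q = (78 - 43)*(-21 - 1) = 35*(-22) = -770)
z(g, c) = 4*g
F*z(11, -9) + q = 24*(4*11) - 770 = 24*44 - 770 = 1056 - 770 = 286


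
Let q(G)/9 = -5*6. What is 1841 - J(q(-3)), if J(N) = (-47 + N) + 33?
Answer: 2125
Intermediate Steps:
q(G) = -270 (q(G) = 9*(-5*6) = 9*(-30) = -270)
J(N) = -14 + N
1841 - J(q(-3)) = 1841 - (-14 - 270) = 1841 - 1*(-284) = 1841 + 284 = 2125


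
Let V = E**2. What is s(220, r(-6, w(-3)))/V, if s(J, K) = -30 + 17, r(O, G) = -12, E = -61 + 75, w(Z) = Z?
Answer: -13/196 ≈ -0.066326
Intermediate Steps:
E = 14
V = 196 (V = 14**2 = 196)
s(J, K) = -13
s(220, r(-6, w(-3)))/V = -13/196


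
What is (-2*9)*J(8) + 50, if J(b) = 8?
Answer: -94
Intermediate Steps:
(-2*9)*J(8) + 50 = -2*9*8 + 50 = -18*8 + 50 = -144 + 50 = -94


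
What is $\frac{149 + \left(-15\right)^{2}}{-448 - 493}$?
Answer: $- \frac{374}{941} \approx -0.39745$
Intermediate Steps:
$\frac{149 + \left(-15\right)^{2}}{-448 - 493} = \frac{149 + 225}{-941} = 374 \left(- \frac{1}{941}\right) = - \frac{374}{941}$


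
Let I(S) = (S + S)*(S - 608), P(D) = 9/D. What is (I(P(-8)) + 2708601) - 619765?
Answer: 66886609/32 ≈ 2.0902e+6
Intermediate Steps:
I(S) = 2*S*(-608 + S) (I(S) = (2*S)*(-608 + S) = 2*S*(-608 + S))
(I(P(-8)) + 2708601) - 619765 = (2*(9/(-8))*(-608 + 9/(-8)) + 2708601) - 619765 = (2*(9*(-⅛))*(-608 + 9*(-⅛)) + 2708601) - 619765 = (2*(-9/8)*(-608 - 9/8) + 2708601) - 619765 = (2*(-9/8)*(-4873/8) + 2708601) - 619765 = (43857/32 + 2708601) - 619765 = 86719089/32 - 619765 = 66886609/32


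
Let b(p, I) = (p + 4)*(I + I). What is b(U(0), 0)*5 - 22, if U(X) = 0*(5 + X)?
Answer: -22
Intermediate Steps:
U(X) = 0
b(p, I) = 2*I*(4 + p) (b(p, I) = (4 + p)*(2*I) = 2*I*(4 + p))
b(U(0), 0)*5 - 22 = (2*0*(4 + 0))*5 - 22 = (2*0*4)*5 - 22 = 0*5 - 22 = 0 - 22 = -22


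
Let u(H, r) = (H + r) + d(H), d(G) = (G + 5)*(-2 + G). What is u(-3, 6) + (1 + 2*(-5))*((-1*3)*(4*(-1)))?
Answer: -115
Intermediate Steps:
d(G) = (-2 + G)*(5 + G) (d(G) = (5 + G)*(-2 + G) = (-2 + G)*(5 + G))
u(H, r) = -10 + r + H**2 + 4*H (u(H, r) = (H + r) + (-10 + H**2 + 3*H) = -10 + r + H**2 + 4*H)
u(-3, 6) + (1 + 2*(-5))*((-1*3)*(4*(-1))) = (-10 + 6 + (-3)**2 + 4*(-3)) + (1 + 2*(-5))*((-1*3)*(4*(-1))) = (-10 + 6 + 9 - 12) + (1 - 10)*(-3*(-4)) = -7 - 9*12 = -7 - 108 = -115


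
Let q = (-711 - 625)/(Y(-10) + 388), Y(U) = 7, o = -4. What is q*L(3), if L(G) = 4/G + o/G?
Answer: 0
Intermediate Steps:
L(G) = 0 (L(G) = 4/G - 4/G = 0)
q = -1336/395 (q = (-711 - 625)/(7 + 388) = -1336/395 ≈ -3.3823)
q*L(3) = -1336/395*0 = 0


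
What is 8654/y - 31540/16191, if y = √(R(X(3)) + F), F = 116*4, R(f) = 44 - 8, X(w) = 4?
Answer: -31540/16191 + 4327*√5/25 ≈ 385.07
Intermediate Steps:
R(f) = 36
F = 464
y = 10*√5 (y = √(36 + 464) = √500 = 10*√5 ≈ 22.361)
8654/y - 31540/16191 = 8654/((10*√5)) - 31540/16191 = 8654*(√5/50) - 31540*1/16191 = 4327*√5/25 - 31540/16191 = -31540/16191 + 4327*√5/25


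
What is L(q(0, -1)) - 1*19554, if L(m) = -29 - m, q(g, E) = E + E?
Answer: -19581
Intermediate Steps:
q(g, E) = 2*E
L(q(0, -1)) - 1*19554 = (-29 - 2*(-1)) - 1*19554 = (-29 - 1*(-2)) - 19554 = (-29 + 2) - 19554 = -27 - 19554 = -19581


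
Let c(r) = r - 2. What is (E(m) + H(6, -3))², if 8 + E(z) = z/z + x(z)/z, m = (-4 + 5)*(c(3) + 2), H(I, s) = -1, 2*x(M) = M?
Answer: 225/4 ≈ 56.250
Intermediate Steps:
x(M) = M/2
c(r) = -2 + r
m = 3 (m = (-4 + 5)*((-2 + 3) + 2) = 1*(1 + 2) = 1*3 = 3)
E(z) = -13/2 (E(z) = -8 + (z/z + (z/2)/z) = -8 + (1 + ½) = -8 + 3/2 = -13/2)
(E(m) + H(6, -3))² = (-13/2 - 1)² = (-15/2)² = 225/4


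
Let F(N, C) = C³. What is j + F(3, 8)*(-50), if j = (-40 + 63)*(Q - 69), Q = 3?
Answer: -27118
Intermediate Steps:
j = -1518 (j = (-40 + 63)*(3 - 69) = 23*(-66) = -1518)
j + F(3, 8)*(-50) = -1518 + 8³*(-50) = -1518 + 512*(-50) = -1518 - 25600 = -27118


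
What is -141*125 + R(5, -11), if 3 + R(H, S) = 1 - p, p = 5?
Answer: -17632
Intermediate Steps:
R(H, S) = -7 (R(H, S) = -3 + (1 - 1*5) = -3 + (1 - 5) = -3 - 4 = -7)
-141*125 + R(5, -11) = -141*125 - 7 = -17625 - 7 = -17632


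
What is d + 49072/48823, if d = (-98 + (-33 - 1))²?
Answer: 850741024/48823 ≈ 17425.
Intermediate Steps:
d = 17424 (d = (-98 - 34)² = (-132)² = 17424)
d + 49072/48823 = 17424 + 49072/48823 = 850741024/48823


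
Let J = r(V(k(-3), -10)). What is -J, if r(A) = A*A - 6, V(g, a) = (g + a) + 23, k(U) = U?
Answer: -94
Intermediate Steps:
V(g, a) = 23 + a + g (V(g, a) = (a + g) + 23 = 23 + a + g)
r(A) = -6 + A² (r(A) = A² - 6 = -6 + A²)
J = 94 (J = -6 + (23 - 10 - 3)² = -6 + 10² = -6 + 100 = 94)
-J = -1*94 = -94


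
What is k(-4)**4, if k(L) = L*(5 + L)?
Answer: 256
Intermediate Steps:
k(-4)**4 = (-4*(5 - 4))**4 = (-4*1)**4 = (-4)**4 = 256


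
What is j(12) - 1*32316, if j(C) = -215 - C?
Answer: -32543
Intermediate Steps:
j(12) - 1*32316 = (-215 - 1*12) - 1*32316 = (-215 - 12) - 32316 = -227 - 32316 = -32543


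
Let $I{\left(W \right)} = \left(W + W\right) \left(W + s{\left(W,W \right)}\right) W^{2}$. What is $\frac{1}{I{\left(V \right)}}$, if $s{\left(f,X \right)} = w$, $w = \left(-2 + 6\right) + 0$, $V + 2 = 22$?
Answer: $\frac{1}{384000} \approx 2.6042 \cdot 10^{-6}$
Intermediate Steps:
$V = 20$ ($V = -2 + 22 = 20$)
$w = 4$ ($w = 4 + 0 = 4$)
$s{\left(f,X \right)} = 4$
$I{\left(W \right)} = 2 W^{3} \left(4 + W\right)$ ($I{\left(W \right)} = \left(W + W\right) \left(W + 4\right) W^{2} = 2 W \left(4 + W\right) W^{2} = 2 W^{3} \left(4 + W\right)$)
$\frac{1}{I{\left(V \right)}} = \frac{1}{2 \cdot 20^{3} \left(4 + 20\right)} = \frac{1}{2 \cdot 8000 \cdot 24} = \frac{1}{384000}$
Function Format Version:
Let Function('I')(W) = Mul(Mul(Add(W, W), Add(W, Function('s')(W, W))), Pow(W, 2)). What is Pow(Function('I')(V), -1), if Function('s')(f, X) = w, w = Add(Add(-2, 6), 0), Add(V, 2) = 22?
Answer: Rational(1, 384000) ≈ 2.6042e-6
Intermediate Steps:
V = 20 (V = Add(-2, 22) = 20)
w = 4 (w = Add(4, 0) = 4)
Function('s')(f, X) = 4
Function('I')(W) = Mul(2, Pow(W, 3), Add(4, W)) (Function('I')(W) = Mul(Mul(Add(W, W), Add(W, 4)), Pow(W, 2)) = Mul(Mul(Mul(2, W), Add(4, W)), Pow(W, 2)) = Mul(Mul(2, W, Add(4, W)), Pow(W, 2)) = Mul(2, Pow(W, 3), Add(4, W)))
Pow(Function('I')(V), -1) = Pow(Mul(2, Pow(20, 3), Add(4, 20)), -1) = Pow(Mul(2, 8000, 24), -1) = Pow(384000, -1) = Rational(1, 384000)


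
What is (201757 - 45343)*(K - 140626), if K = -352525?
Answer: -77135720514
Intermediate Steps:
(201757 - 45343)*(K - 140626) = (201757 - 45343)*(-352525 - 140626) = 156414*(-493151) = -77135720514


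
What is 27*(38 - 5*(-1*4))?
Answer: 1566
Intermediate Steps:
27*(38 - 5*(-1*4)) = 27*(38 - 5*(-4)) = 27*(38 - 1*(-20)) = 27*(38 + 20) = 27*58 = 1566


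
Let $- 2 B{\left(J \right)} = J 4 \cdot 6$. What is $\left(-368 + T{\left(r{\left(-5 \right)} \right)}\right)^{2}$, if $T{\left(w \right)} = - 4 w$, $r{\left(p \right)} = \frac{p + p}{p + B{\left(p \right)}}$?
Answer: $\frac{16321600}{121} \approx 1.3489 \cdot 10^{5}$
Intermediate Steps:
$B{\left(J \right)} = - 12 J$ ($B{\left(J \right)} = - \frac{J 4 \cdot 6}{2} = - \frac{4 J 6}{2} = - \frac{24 J}{2} = - 12 J$)
$r{\left(p \right)} = - \frac{2}{11}$ ($r{\left(p \right)} = \frac{p + p}{p - 12 p} = \frac{2 p}{\left(-11\right) p} = 2 p \left(- \frac{1}{11 p}\right) = - \frac{2}{11}$)
$\left(-368 + T{\left(r{\left(-5 \right)} \right)}\right)^{2} = \left(-368 - - \frac{8}{11}\right)^{2} = \left(-368 + \frac{8}{11}\right)^{2} = \left(- \frac{4040}{11}\right)^{2} = \frac{16321600}{121}$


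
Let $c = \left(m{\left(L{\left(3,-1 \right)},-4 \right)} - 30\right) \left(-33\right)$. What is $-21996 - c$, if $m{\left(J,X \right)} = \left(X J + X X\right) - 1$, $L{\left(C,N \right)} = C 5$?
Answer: $-24471$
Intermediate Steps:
$L{\left(C,N \right)} = 5 C$
$m{\left(J,X \right)} = -1 + X^{2} + J X$ ($m{\left(J,X \right)} = \left(J X + X^{2}\right) - 1 = \left(X^{2} + J X\right) - 1 = -1 + X^{2} + J X$)
$c = 2475$ ($c = \left(\left(-1 + \left(-4\right)^{2} + 5 \cdot 3 \left(-4\right)\right) - 30\right) \left(-33\right) = \left(\left(-1 + 16 + 15 \left(-4\right)\right) - 30\right) \left(-33\right) = \left(\left(-1 + 16 - 60\right) - 30\right) \left(-33\right) = \left(-45 - 30\right) \left(-33\right) = \left(-75\right) \left(-33\right) = 2475$)
$-21996 - c = -21996 - 2475 = -24471$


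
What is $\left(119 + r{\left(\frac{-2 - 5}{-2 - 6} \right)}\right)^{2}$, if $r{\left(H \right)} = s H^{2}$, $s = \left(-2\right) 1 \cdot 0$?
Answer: $14161$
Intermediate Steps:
$s = 0$ ($s = \left(-2\right) 0 = 0$)
$r{\left(H \right)} = 0$ ($r{\left(H \right)} = 0 H^{2} = 0$)
$\left(119 + r{\left(\frac{-2 - 5}{-2 - 6} \right)}\right)^{2} = \left(119 + 0\right)^{2} = 119^{2} = 14161$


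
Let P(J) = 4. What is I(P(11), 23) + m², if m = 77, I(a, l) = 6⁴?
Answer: 7225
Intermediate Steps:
I(a, l) = 1296
I(P(11), 23) + m² = 1296 + 77² = 1296 + 5929 = 7225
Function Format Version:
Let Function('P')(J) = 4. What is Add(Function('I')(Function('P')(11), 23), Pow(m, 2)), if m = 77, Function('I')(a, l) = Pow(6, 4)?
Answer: 7225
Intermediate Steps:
Function('I')(a, l) = 1296
Add(Function('I')(Function('P')(11), 23), Pow(m, 2)) = Add(1296, Pow(77, 2)) = Add(1296, 5929) = 7225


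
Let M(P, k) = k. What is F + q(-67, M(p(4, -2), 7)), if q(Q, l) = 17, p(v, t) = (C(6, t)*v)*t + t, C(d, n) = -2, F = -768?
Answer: -751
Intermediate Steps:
p(v, t) = t - 2*t*v (p(v, t) = (-2*v)*t + t = -2*t*v + t = t - 2*t*v)
F + q(-67, M(p(4, -2), 7)) = -768 + 17 = -751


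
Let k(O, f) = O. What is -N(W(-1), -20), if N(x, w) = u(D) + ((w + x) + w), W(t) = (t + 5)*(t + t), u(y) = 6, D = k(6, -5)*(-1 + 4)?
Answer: 42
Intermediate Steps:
D = 18 (D = 6*(-1 + 4) = 6*3 = 18)
W(t) = 2*t*(5 + t) (W(t) = (5 + t)*(2*t) = 2*t*(5 + t))
N(x, w) = 6 + x + 2*w (N(x, w) = 6 + ((w + x) + w) = 6 + (x + 2*w) = 6 + x + 2*w)
-N(W(-1), -20) = -(6 + 2*(-1)*(5 - 1) + 2*(-20)) = -(6 + 2*(-1)*4 - 40) = -(6 - 8 - 40) = -1*(-42) = 42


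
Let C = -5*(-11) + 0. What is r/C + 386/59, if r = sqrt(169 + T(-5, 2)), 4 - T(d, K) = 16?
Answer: 386/59 + sqrt(157)/55 ≈ 6.7702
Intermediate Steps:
T(d, K) = -12 (T(d, K) = 4 - 1*16 = 4 - 16 = -12)
C = 55 (C = 55 + 0 = 55)
r = sqrt(157) (r = sqrt(169 - 12) = sqrt(157) ≈ 12.530)
r/C + 386/59 = sqrt(157)/55 + 386/59 = 386/59 + sqrt(157)/55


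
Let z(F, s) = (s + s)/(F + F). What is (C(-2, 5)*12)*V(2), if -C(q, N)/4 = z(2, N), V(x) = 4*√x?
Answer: -480*√2 ≈ -678.82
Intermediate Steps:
z(F, s) = s/F (z(F, s) = (2*s)/((2*F)) = (2*s)*(1/(2*F)) = s/F)
C(q, N) = -2*N (C(q, N) = -4*N/2 = -2*N)
(C(-2, 5)*12)*V(2) = (-2*5*12)*(4*√2) = (-10*12)*(4*√2) = -480*√2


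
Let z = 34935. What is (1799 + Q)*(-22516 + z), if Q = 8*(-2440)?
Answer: -220077099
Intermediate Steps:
Q = -19520
(1799 + Q)*(-22516 + z) = (1799 - 19520)*(-22516 + 34935) = -17721*12419 = -220077099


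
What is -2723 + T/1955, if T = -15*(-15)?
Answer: -1064648/391 ≈ -2722.9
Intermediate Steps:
T = 225
-2723 + T/1955 = -2723 + 225/1955 = -2723 + 225*(1/1955) = -2723 + 45/391 = -1064648/391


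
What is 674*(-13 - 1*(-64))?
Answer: 34374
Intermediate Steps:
674*(-13 - 1*(-64)) = 674*(-13 + 64) = 674*51 = 34374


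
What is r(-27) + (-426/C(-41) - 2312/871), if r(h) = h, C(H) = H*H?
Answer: -43789595/1464151 ≈ -29.908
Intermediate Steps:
C(H) = H²
r(-27) + (-426/C(-41) - 2312/871) = -27 + (-426/((-41)²) - 2312/871) = -27 + (-426/1681 - 2312*1/871) = -27 + (-426*1/1681 - 2312/871) = -27 + (-426/1681 - 2312/871) = -27 - 4257518/1464151 = -43789595/1464151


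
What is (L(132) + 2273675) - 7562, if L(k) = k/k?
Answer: 2266114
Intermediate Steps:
L(k) = 1
(L(132) + 2273675) - 7562 = (1 + 2273675) - 7562 = 2273676 - 7562 = 2266114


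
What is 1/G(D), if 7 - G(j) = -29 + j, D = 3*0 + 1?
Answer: 1/35 ≈ 0.028571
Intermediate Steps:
D = 1 (D = 0 + 1 = 1)
G(j) = 36 - j (G(j) = 7 - (-29 + j) = 7 + (29 - j) = 36 - j)
1/G(D) = 1/(36 - 1*1) = 1/(36 - 1) = 1/35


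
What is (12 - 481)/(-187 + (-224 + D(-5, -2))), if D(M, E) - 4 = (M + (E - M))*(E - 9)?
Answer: 67/55 ≈ 1.2182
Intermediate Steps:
D(M, E) = 4 + E*(-9 + E) (D(M, E) = 4 + (M + (E - M))*(E - 9) = 4 + E*(-9 + E))
(12 - 481)/(-187 + (-224 + D(-5, -2))) = (12 - 481)/(-187 + (-224 + (4 + (-2)² - 9*(-2)))) = -469/(-187 + (-224 + (4 + 4 + 18))) = -469/(-187 + (-224 + 26)) = -469/(-187 - 198) = -469/(-385) = -469*(-1/385) = 67/55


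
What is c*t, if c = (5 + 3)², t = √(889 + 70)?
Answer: 64*√959 ≈ 1981.9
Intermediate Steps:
t = √959 ≈ 30.968
c = 64 (c = 8² = 64)
c*t = 64*√959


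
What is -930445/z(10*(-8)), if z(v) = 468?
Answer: -930445/468 ≈ -1988.1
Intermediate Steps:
-930445/z(10*(-8)) = -930445/468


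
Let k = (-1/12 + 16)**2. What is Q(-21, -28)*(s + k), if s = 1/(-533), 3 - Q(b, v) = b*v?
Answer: -97221145/656 ≈ -1.4820e+5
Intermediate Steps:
Q(b, v) = 3 - b*v
s = -1/533 ≈ -0.0018762
k = 36481/144 (k = (-1*1/12 + 16)**2 = (-1/12 + 16)**2 = (191/12)**2 = 36481/144 ≈ 253.34)
Q(-21, -28)*(s + k) = (3 - 1*(-21)*(-28))*(-1/533 + 36481/144) = (3 - 588)*(19444229/76752) = -585*19444229/76752 = -97221145/656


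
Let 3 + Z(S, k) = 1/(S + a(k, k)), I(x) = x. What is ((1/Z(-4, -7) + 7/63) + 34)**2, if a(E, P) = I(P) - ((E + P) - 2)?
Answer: 18088009/15876 ≈ 1139.3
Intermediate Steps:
a(E, P) = 2 - E (a(E, P) = P - ((E + P) - 2) = P - (-2 + E + P) = P + (2 - E - P) = 2 - E)
Z(S, k) = -3 + 1/(2 + S - k) (Z(S, k) = -3 + 1/(S + (2 - k)) = -3 + 1/(2 + S - k))
((1/Z(-4, -7) + 7/63) + 34)**2 = ((1/((-5 - 3*(-4) + 3*(-7))/(2 - 4 - 1*(-7))) + 7/63) + 34)**2 = ((1/((-5 + 12 - 21)/(2 - 4 + 7)) + 7*(1/63)) + 34)**2 = ((1/(-14/5) + 1/9) + 34)**2 = ((1*(-5/14) + 1/9) + 34)**2 = ((-5/14 + 1/9) + 34)**2 = (-31/126 + 34)**2 = (4253/126)**2 = 18088009/15876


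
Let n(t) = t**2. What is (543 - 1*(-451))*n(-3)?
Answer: 8946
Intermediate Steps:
(543 - 1*(-451))*n(-3) = (543 - 1*(-451))*(-3)**2 = (543 + 451)*9 = 994*9 = 8946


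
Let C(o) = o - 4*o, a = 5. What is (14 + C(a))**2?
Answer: 1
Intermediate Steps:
C(o) = -3*o
(14 + C(a))**2 = (14 - 3*5)**2 = (14 - 15)**2 = (-1)**2 = 1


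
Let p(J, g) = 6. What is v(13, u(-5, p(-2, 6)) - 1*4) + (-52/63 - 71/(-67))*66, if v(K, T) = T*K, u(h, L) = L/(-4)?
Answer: -157685/2814 ≈ -56.036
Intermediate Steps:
u(h, L) = -L/4 (u(h, L) = L*(-¼) = -L/4)
v(K, T) = K*T
v(13, u(-5, p(-2, 6)) - 1*4) + (-52/63 - 71/(-67))*66 = 13*(-¼*6 - 1*4) + (-52/63 - 71/(-67))*66 = 13*(-3/2 - 4) + (-52*1/63 - 71*(-1/67))*66 = 13*(-11/2) + (-52/63 + 71/67)*66 = -143/2 + (989/4221)*66 = -143/2 + 21758/1407 = -157685/2814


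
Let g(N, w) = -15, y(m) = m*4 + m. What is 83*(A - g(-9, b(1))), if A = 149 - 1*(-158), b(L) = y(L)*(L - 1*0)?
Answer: 26726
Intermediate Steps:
y(m) = 5*m (y(m) = 4*m + m = 5*m)
b(L) = 5*L**2 (b(L) = (5*L)*(L - 1*0) = (5*L)*(L + 0) = (5*L)*L = 5*L**2)
A = 307 (A = 149 + 158 = 307)
83*(A - g(-9, b(1))) = 83*(307 - 1*(-15)) = 83*(307 + 15) = 83*322 = 26726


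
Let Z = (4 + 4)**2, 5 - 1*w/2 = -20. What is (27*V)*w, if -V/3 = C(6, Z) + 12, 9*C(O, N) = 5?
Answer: -50850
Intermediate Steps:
w = 50 (w = 10 - 2*(-20) = 10 + 40 = 50)
Z = 64 (Z = 8**2 = 64)
C(O, N) = 5/9 (C(O, N) = (1/9)*5 = 5/9)
V = -113/3 (V = -3*(5/9 + 12) = -3*113/9 = -113/3 ≈ -37.667)
(27*V)*w = (27*(-113/3))*50 = -1017*50 = -50850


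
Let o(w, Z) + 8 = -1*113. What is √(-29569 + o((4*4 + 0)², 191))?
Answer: I*√29690 ≈ 172.31*I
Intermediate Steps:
o(w, Z) = -121 (o(w, Z) = -8 - 1*113 = -8 - 113 = -121)
√(-29569 + o((4*4 + 0)², 191)) = √(-29569 - 121) = √(-29690) = I*√29690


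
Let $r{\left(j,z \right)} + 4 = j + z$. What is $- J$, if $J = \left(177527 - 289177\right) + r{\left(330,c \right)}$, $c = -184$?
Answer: $111508$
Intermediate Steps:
$r{\left(j,z \right)} = -4 + j + z$ ($r{\left(j,z \right)} = -4 + \left(j + z\right) = -4 + j + z$)
$J = -111508$ ($J = \left(177527 - 289177\right) - -142 = -111650 + 142 = -111508$)
$- J = \left(-1\right) \left(-111508\right) = 111508$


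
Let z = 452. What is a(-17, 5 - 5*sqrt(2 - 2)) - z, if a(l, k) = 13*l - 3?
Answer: -676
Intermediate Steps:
a(l, k) = -3 + 13*l
a(-17, 5 - 5*sqrt(2 - 2)) - z = (-3 + 13*(-17)) - 1*452 = (-3 - 221) - 452 = -224 - 452 = -676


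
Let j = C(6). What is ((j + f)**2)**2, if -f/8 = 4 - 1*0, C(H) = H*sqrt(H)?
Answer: 2422336 - 952320*sqrt(6) ≈ 89638.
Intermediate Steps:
C(H) = H**(3/2)
j = 6*sqrt(6) (j = 6**(3/2) = 6*sqrt(6) ≈ 14.697)
f = -32 (f = -8*(4 - 1*0) = -8*(4 + 0) = -8*4 = -32)
((j + f)**2)**2 = ((6*sqrt(6) - 32)**2)**2 = ((-32 + 6*sqrt(6))**2)**2 = (-32 + 6*sqrt(6))**4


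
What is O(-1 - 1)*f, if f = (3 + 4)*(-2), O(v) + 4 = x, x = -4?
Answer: 112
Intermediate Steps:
O(v) = -8 (O(v) = -4 - 4 = -8)
f = -14 (f = 7*(-2) = -14)
O(-1 - 1)*f = -8*(-14) = 112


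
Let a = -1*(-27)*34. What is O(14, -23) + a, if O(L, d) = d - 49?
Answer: 846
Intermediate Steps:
O(L, d) = -49 + d
a = 918 (a = 27*34 = 918)
O(14, -23) + a = (-49 - 23) + 918 = -72 + 918 = 846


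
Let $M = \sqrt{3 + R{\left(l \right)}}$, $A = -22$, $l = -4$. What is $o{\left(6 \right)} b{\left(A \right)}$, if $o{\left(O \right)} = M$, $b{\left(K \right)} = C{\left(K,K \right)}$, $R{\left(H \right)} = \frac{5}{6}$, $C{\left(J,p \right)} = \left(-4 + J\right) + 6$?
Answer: $- \frac{10 \sqrt{138}}{3} \approx -39.158$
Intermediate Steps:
$C{\left(J,p \right)} = 2 + J$
$R{\left(H \right)} = \frac{5}{6}$ ($R{\left(H \right)} = 5 \cdot \frac{1}{6} = \frac{5}{6}$)
$b{\left(K \right)} = 2 + K$
$M = \frac{\sqrt{138}}{6}$ ($M = \sqrt{3 + \frac{5}{6}} = \sqrt{\frac{23}{6}} = \frac{\sqrt{138}}{6} \approx 1.9579$)
$o{\left(O \right)} = \frac{\sqrt{138}}{6}$
$o{\left(6 \right)} b{\left(A \right)} = \frac{\sqrt{138}}{6} \left(2 - 22\right) = \frac{\sqrt{138}}{6} \left(-20\right) = - \frac{10 \sqrt{138}}{3}$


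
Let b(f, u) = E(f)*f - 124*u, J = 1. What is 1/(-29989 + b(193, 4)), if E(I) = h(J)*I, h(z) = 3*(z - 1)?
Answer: -1/30485 ≈ -3.2803e-5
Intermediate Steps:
h(z) = -3 + 3*z (h(z) = 3*(-1 + z) = -3 + 3*z)
E(I) = 0 (E(I) = (-3 + 3*1)*I = (-3 + 3)*I = 0*I = 0)
b(f, u) = -124*u (b(f, u) = 0*f - 124*u = 0 - 124*u = -124*u)
1/(-29989 + b(193, 4)) = 1/(-29989 - 124*4) = 1/(-29989 - 496) = 1/(-30485) = -1/30485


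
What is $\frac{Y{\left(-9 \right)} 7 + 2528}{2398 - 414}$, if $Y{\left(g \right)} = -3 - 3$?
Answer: $\frac{1243}{992} \approx 1.253$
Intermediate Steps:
$Y{\left(g \right)} = -6$ ($Y{\left(g \right)} = -3 - 3 = -6$)
$\frac{Y{\left(-9 \right)} 7 + 2528}{2398 - 414} = \frac{\left(-6\right) 7 + 2528}{2398 - 414} = \frac{-42 + 2528}{1984} = 2486 \cdot \frac{1}{1984} = \frac{1243}{992}$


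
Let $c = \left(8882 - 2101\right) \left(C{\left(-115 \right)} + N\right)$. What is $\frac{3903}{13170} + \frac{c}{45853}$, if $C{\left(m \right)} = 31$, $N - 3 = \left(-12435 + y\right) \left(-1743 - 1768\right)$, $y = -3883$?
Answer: $\frac{1705517954824633}{201294670} \approx 8.4727 \cdot 10^{6}$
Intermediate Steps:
$N = 57292501$ ($N = 3 + \left(-12435 - 3883\right) \left(-1743 - 1768\right) = 3 - -57292498 = 3 + 57292498 = 57292501$)
$c = 388500659492$ ($c = \left(8882 - 2101\right) \left(31 + 57292501\right) = 6781 \cdot 57292532 = 388500659492$)
$\frac{3903}{13170} + \frac{c}{45853} = \frac{3903}{13170} + \frac{388500659492}{45853} = 3903 \cdot \frac{1}{13170} + 388500659492 \cdot \frac{1}{45853} = \frac{1301}{4390} + \frac{388500659492}{45853} = \frac{1705517954824633}{201294670}$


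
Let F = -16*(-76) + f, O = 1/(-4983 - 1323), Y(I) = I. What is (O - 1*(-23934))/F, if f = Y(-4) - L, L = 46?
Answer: 150927803/7352796 ≈ 20.527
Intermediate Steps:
f = -50 (f = -4 - 1*46 = -4 - 46 = -50)
O = -1/6306 (O = 1/(-6306) = -1/6306 ≈ -0.00015858)
F = 1166 (F = -16*(-76) - 50 = 1216 - 50 = 1166)
(O - 1*(-23934))/F = (-1/6306 - 1*(-23934))/1166 = (-1/6306 + 23934)*(1/1166) = (150927803/6306)*(1/1166) = 150927803/7352796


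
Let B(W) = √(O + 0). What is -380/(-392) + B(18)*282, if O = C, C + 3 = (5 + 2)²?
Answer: 95/98 + 282*√46 ≈ 1913.6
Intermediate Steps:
C = 46 (C = -3 + (5 + 2)² = -3 + 7² = -3 + 49 = 46)
O = 46
B(W) = √46 (B(W) = √(46 + 0) = √46)
-380/(-392) + B(18)*282 = -380/(-392) + √46*282 = -380*(-1/392) + 282*√46 = 95/98 + 282*√46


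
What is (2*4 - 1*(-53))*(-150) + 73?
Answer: -9077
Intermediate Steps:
(2*4 - 1*(-53))*(-150) + 73 = (8 + 53)*(-150) + 73 = 61*(-150) + 73 = -9150 + 73 = -9077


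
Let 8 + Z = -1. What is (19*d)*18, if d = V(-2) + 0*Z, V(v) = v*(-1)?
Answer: 684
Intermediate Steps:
V(v) = -v
Z = -9 (Z = -8 - 1 = -9)
d = 2 (d = -1*(-2) + 0*(-9) = 2 + 0 = 2)
(19*d)*18 = (19*2)*18 = 38*18 = 684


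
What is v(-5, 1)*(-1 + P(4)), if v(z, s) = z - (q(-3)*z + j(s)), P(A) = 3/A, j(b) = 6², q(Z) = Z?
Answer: 14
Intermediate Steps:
j(b) = 36
v(z, s) = -36 + 4*z (v(z, s) = z - (-3*z + 36) = z - (36 - 3*z) = z + (-36 + 3*z) = -36 + 4*z)
v(-5, 1)*(-1 + P(4)) = (-36 + 4*(-5))*(-1 + 3/4) = (-36 - 20)*(-1 + 3*(¼)) = -56*(-1 + ¾) = -56*(-¼) = 14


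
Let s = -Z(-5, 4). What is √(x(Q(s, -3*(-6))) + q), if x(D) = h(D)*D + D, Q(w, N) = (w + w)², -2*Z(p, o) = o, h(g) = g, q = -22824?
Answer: 2*I*√5638 ≈ 150.17*I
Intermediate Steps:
Z(p, o) = -o/2
s = 2 (s = -(-1)*4/2 = -1*(-2) = 2)
Q(w, N) = 4*w² (Q(w, N) = (2*w)² = 4*w²)
x(D) = D + D² (x(D) = D*D + D = D² + D = D + D²)
√(x(Q(s, -3*(-6))) + q) = √((4*2²)*(1 + 4*2²) - 22824) = √((4*4)*(1 + 4*4) - 22824) = √(16*(1 + 16) - 22824) = √(16*17 - 22824) = √(272 - 22824) = √(-22552) = 2*I*√5638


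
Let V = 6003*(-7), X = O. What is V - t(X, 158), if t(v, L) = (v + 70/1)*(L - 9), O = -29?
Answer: -48130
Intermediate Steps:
X = -29
t(v, L) = (-9 + L)*(70 + v) (t(v, L) = (v + 70*1)*(-9 + L) = (v + 70)*(-9 + L) = (70 + v)*(-9 + L) = (-9 + L)*(70 + v))
V = -42021
V - t(X, 158) = -42021 - (-630 - 9*(-29) + 70*158 + 158*(-29)) = -42021 - (-630 + 261 + 11060 - 4582) = -42021 - 1*6109 = -42021 - 6109 = -48130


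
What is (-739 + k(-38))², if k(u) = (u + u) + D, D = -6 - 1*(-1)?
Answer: 672400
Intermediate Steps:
D = -5 (D = -6 + 1 = -5)
k(u) = -5 + 2*u (k(u) = (u + u) - 5 = 2*u - 5 = -5 + 2*u)
(-739 + k(-38))² = (-739 + (-5 + 2*(-38)))² = (-739 + (-5 - 76))² = (-739 - 81)² = (-820)² = 672400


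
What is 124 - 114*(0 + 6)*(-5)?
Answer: 3544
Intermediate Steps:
124 - 114*(0 + 6)*(-5) = 124 - 684*(-5) = 124 - 114*(-30) = 124 + 3420 = 3544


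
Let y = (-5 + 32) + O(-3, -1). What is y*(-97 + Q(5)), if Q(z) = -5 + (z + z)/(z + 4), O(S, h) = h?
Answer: -23608/9 ≈ -2623.1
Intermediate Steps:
y = 26 (y = (-5 + 32) - 1 = 27 - 1 = 26)
Q(z) = -5 + 2*z/(4 + z) (Q(z) = -5 + (2*z)/(4 + z) = -5 + 2*z/(4 + z))
y*(-97 + Q(5)) = 26*(-97 + (-20 - 3*5)/(4 + 5)) = 26*(-97 + (-20 - 15)/9) = 26*(-97 + (⅑)*(-35)) = 26*(-97 - 35/9) = 26*(-908/9) = -23608/9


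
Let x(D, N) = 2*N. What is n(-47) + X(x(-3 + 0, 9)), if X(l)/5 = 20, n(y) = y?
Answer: 53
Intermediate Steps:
X(l) = 100 (X(l) = 5*20 = 100)
n(-47) + X(x(-3 + 0, 9)) = -47 + 100 = 53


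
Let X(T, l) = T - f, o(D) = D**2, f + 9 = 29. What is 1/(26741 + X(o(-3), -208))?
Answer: 1/26730 ≈ 3.7411e-5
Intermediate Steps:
f = 20 (f = -9 + 29 = 20)
X(T, l) = -20 + T (X(T, l) = T - 1*20 = T - 20 = -20 + T)
1/(26741 + X(o(-3), -208)) = 1/(26741 + (-20 + (-3)**2)) = 1/(26741 + (-20 + 9)) = 1/(26741 - 11) = 1/26730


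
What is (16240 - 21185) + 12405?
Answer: 7460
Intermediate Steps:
(16240 - 21185) + 12405 = -4945 + 12405 = 7460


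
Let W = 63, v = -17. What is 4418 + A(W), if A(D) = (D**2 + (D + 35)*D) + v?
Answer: 14544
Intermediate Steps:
A(D) = -17 + D**2 + D*(35 + D) (A(D) = (D**2 + (D + 35)*D) - 17 = (D**2 + (35 + D)*D) - 17 = (D**2 + D*(35 + D)) - 17 = -17 + D**2 + D*(35 + D))
4418 + A(W) = 4418 + (-17 + 2*63**2 + 35*63) = 4418 + (-17 + 2*3969 + 2205) = 4418 + (-17 + 7938 + 2205) = 4418 + 10126 = 14544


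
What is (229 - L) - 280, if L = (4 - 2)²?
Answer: -55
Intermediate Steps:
L = 4 (L = 2² = 4)
(229 - L) - 280 = (229 - 1*4) - 280 = (229 - 4) - 280 = 225 - 280 = -55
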